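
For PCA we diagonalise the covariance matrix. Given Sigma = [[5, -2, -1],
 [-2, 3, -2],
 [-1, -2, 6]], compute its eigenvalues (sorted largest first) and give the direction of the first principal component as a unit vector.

Step 1 — characteristic polynomial p(λ) = det(λI - Sigma) = λ³ - tr·λ² + c_1·λ - det, where tr = trace, c_1 = sum of the principal 2×2 minors, det = det(Sigma):
  tr = 5 + 3 + 6 = 14,
  c_1 = (5·3 - (-2)²) + (5·6 - (-1)²) + (3·6 - (-2)²) = 11 + 29 + 14 = 54,
  det = 5·(3·6 - (-2)²) - (-2)·((-2)·6 - (-2)·(-1)) + (-1)·((-2)·(-2) - 3·(-1)) = 5·(14) - (-2)·(-14) + (-1)·(7) = 35.
  So p(λ) = λ³ - 14λ² + 54λ - 35.
Step 2 — look for an integer root (rational root theorem: any rational root is an integer divisor of 35). Testing λ = 7:
  p(7) = 343 - 686 + 378 - 35 = 0  ✓
  Dividing out (λ - 7): p(λ) = (λ - 7)(λ² - 7λ + 5).
Step 3 — remaining eigenvalues from the quadratic λ² - 7λ + 5 = 0:
  Δ = 7² - 4·5 = 49 - 20 = 29,  λ = (7 ± √29)/2 = (7 ± 5.3852)/2 ≈ 6.1926 or 0.8074.
  Sorted: λ_1 = 7,  λ_2 = 6.1926,  λ_3 = 0.8074  (check: sum = 14 = tr ✓).

Step 4 — unit eigenvector for λ_1 = 7: v spans the null space of (Sigma - λ_1 I), whose rows are
  r_1 = (-2, -2, -1),  r_2 = (-2, -4, -2),  r_3 = (-1, -2, -1).
  v is orthogonal to every row, so take v ∝ r_1 × r_2 = ((-2)·(-2) - (-1)·(-4), (-1)·(-2) - (-2)·(-2), (-2)·(-4) - (-2)·(-2)) = (0, -2, 4).
  Rescale (divide by 2; multiply by -1 so the first nonzero entry is positive): u = (0, 1, -2).
  ||u|| = √((0)² + (1)² + (-2)²) = √(5) ≈ 2.2361,  v_1 = u/||u|| ≈ (0, 0.4472, -0.8944) (||v_1|| = 1).

λ_1 = 7,  λ_2 = 6.1926,  λ_3 = 0.8074;  v_1 ≈ (0, 0.4472, -0.8944)


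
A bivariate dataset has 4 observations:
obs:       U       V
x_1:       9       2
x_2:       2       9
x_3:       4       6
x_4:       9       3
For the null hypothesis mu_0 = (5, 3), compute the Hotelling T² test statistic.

Step 1 — sample mean vector:
  mean(U) = (9 + 2 + 4 + 9) / 4 = 24/4 = 6
  mean(V) = (2 + 9 + 6 + 3) / 4 = 20/4 = 5
  x̄ = (6, 5),  deviation x̄ - mu_0 = (6, 5) - (5, 3) = (1, 2).

Step 2 — sample covariance matrix, S[i,j] = (1/(n-1)) · Σ_k (x_{k,i} - mean_i) · (x_{k,j} - mean_j), divisor n-1 = 3:
  S[U,U] = ((3)·(3) + (-4)·(-4) + (-2)·(-2) + (3)·(3)) / 3 = 38/3 = 12.6667
  S[U,V] = ((3)·(-3) + (-4)·(4) + (-2)·(1) + (3)·(-2)) / 3 = -33/3 = -11
  S[V,V] = ((-3)·(-3) + (4)·(4) + (1)·(1) + (-2)·(-2)) / 3 = 30/3 = 10
  S = [[12.6667, -11],
 [-11, 10]].

Step 3 — invert S. det(S) = 12.6667·10 - (-11)² = 5.6667.
  S^{-1} = (1/det) · [[d, -b], [-b, a]] = [[1.7647, 1.9412],
 [1.9412, 2.2353]].

Step 4 — quadratic form (x̄ - mu_0)^T · S^{-1} · (x̄ - mu_0):
  S^{-1} · (x̄ - mu_0) = (5.6471, 6.4118),
  (x̄ - mu_0)^T · [...] = (1)·(5.6471) + (2)·(6.4118) = 18.4706.

Step 5 — scale by n: T² = 4 · 18.4706 = 73.8824.

T² ≈ 73.8824


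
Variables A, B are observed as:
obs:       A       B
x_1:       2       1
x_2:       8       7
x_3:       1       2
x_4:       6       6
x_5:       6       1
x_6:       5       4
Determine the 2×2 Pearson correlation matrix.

Step 1 — column means:
  mean(A) = (2 + 8 + 1 + 6 + 6 + 5) / 6 = 28/6 = 4.6667
  mean(B) = (1 + 7 + 2 + 6 + 1 + 4) / 6 = 21/6 = 3.5

Step 2 — sample variances and covariances s[i,j] = (1/(n-1)) · Σ_k (x_{k,i} - mean_i) · (x_{k,j} - mean_j), with n-1 = 5:
  s[A,A] = ((-2.6667)·(-2.6667) + (3.3333)·(3.3333) + (-3.6667)·(-3.6667) + (1.3333)·(1.3333) + (1.3333)·(1.3333) + (0.3333)·(0.3333)) / 5 = 35.3333/5 = 7.0667
  s[A,B] = ((-2.6667)·(-2.5) + (3.3333)·(3.5) + (-3.6667)·(-1.5) + (1.3333)·(2.5) + (1.3333)·(-2.5) + (0.3333)·(0.5)) / 5 = 24/5 = 4.8
  s[B,B] = ((-2.5)·(-2.5) + (3.5)·(3.5) + (-1.5)·(-1.5) + (2.5)·(2.5) + (-2.5)·(-2.5) + (0.5)·(0.5)) / 5 = 33.5/5 = 6.7
  Sample standard deviations s_i = √(s[i,i]):
  s(A) = √(7.0667) = 2.6583
  s(B) = √(6.7) = 2.5884

Step 3 — r_{ij} = s_{ij} / (s_i · s_j):
  r[A,A] = 1 (diagonal).
  r[A,B] = 4.8 / (2.6583 · 2.5884) = 4.8 / 6.8809 = 0.6976
  r[B,B] = 1 (diagonal).

R is symmetric with unit diagonal. Assembling:

R = [[1, 0.6976],
 [0.6976, 1]]


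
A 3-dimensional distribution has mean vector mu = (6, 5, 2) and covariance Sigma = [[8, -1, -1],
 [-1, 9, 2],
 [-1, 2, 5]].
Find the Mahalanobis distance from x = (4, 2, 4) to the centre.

Step 1 — centre the observation: (x - mu) = (-2, -3, 2).

Step 2 — invert Sigma (cofactor / det for 3×3, or solve directly):
  Sigma^{-1} = [[0.1289, 0.0094, 0.022],
 [0.0094, 0.1226, -0.0472],
 [0.022, -0.0472, 0.2233]].

Step 3 — form the quadratic (x - mu)^T · Sigma^{-1} · (x - mu):
  Sigma^{-1} · (x - mu) = (-0.2421, -0.4811, 0.544).
  (x - mu)^T · [Sigma^{-1} · (x - mu)] = (-2)·(-0.2421) + (-3)·(-0.4811) + (2)·(0.544) = 3.0157.

Step 4 — take square root: d = √(3.0157) ≈ 1.7366.

d(x, mu) = √(3.0157) ≈ 1.7366


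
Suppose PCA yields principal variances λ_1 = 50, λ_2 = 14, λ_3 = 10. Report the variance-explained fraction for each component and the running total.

Step 1 — total variance = trace(Sigma) = Σ λ_i = 50 + 14 + 10 = 74.

Step 2 — fraction explained by component i = λ_i / Σ λ:
  PC1: 50/74 = 0.6757
  PC2: 14/74 = 0.1892
  PC3: 10/74 = 0.1351

Step 3 — cumulative fraction after k components = (λ_1 + ... + λ_k) / Σ λ:
  k = 1: 50/74 = 0.6757
  k = 2: (50 + 14)/74 = 64/74 = 0.8649
  k = 3: (50 + 14 + 10)/74 = 74/74 = 1

Summary (fraction, with percent):

explained: PC1 0.6757 (67.57%), PC2 0.1892 (18.92%), PC3 0.1351 (13.51%);  cumulative: 0.6757, 0.8649, 1


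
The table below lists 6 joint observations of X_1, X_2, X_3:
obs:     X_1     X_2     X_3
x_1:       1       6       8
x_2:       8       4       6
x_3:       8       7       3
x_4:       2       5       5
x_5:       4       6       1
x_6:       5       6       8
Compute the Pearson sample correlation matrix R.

Step 1 — column means:
  mean(X_1) = (1 + 8 + 8 + 2 + 4 + 5) / 6 = 28/6 = 4.6667
  mean(X_2) = (6 + 4 + 7 + 5 + 6 + 6) / 6 = 34/6 = 5.6667
  mean(X_3) = (8 + 6 + 3 + 5 + 1 + 8) / 6 = 31/6 = 5.1667

Step 2 — sample variances and covariances s[i,j] = (1/(n-1)) · Σ_k (x_{k,i} - mean_i) · (x_{k,j} - mean_j), with n-1 = 5:
  s[X_1,X_1] = ((-3.6667)·(-3.6667) + (3.3333)·(3.3333) + (3.3333)·(3.3333) + (-2.6667)·(-2.6667) + (-0.6667)·(-0.6667) + (0.3333)·(0.3333)) / 5 = 43.3333/5 = 8.6667
  s[X_1,X_2] = ((-3.6667)·(0.3333) + (3.3333)·(-1.6667) + (3.3333)·(1.3333) + (-2.6667)·(-0.6667) + (-0.6667)·(0.3333) + (0.3333)·(0.3333)) / 5 = -0.6667/5 = -0.1333
  s[X_1,X_3] = ((-3.6667)·(2.8333) + (3.3333)·(0.8333) + (3.3333)·(-2.1667) + (-2.6667)·(-0.1667) + (-0.6667)·(-4.1667) + (0.3333)·(2.8333)) / 5 = -10.6667/5 = -2.1333
  s[X_2,X_2] = ((0.3333)·(0.3333) + (-1.6667)·(-1.6667) + (1.3333)·(1.3333) + (-0.6667)·(-0.6667) + (0.3333)·(0.3333) + (0.3333)·(0.3333)) / 5 = 5.3333/5 = 1.0667
  s[X_2,X_3] = ((0.3333)·(2.8333) + (-1.6667)·(0.8333) + (1.3333)·(-2.1667) + (-0.6667)·(-0.1667) + (0.3333)·(-4.1667) + (0.3333)·(2.8333)) / 5 = -3.6667/5 = -0.7333
  s[X_3,X_3] = ((2.8333)·(2.8333) + (0.8333)·(0.8333) + (-2.1667)·(-2.1667) + (-0.1667)·(-0.1667) + (-4.1667)·(-4.1667) + (2.8333)·(2.8333)) / 5 = 38.8333/5 = 7.7667
  Sample standard deviations s_i = √(s[i,i]):
  s(X_1) = √(8.6667) = 2.9439
  s(X_2) = √(1.0667) = 1.0328
  s(X_3) = √(7.7667) = 2.7869

Step 3 — r_{ij} = s_{ij} / (s_i · s_j):
  r[X_1,X_1] = 1 (diagonal).
  r[X_1,X_2] = -0.1333 / (2.9439 · 1.0328) = -0.1333 / 3.0405 = -0.0439
  r[X_1,X_3] = -2.1333 / (2.9439 · 2.7869) = -2.1333 / 8.2043 = -0.26
  r[X_2,X_2] = 1 (diagonal).
  r[X_2,X_3] = -0.7333 / (1.0328 · 2.7869) = -0.7333 / 2.8783 = -0.2548
  r[X_3,X_3] = 1 (diagonal).

R is symmetric with unit diagonal. Assembling:

R = [[1, -0.0439, -0.26],
 [-0.0439, 1, -0.2548],
 [-0.26, -0.2548, 1]]


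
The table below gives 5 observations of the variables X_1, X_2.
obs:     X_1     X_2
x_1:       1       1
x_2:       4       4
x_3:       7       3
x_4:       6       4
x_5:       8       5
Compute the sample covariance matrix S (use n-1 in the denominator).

Step 1 — column means:
  mean(X_1) = (1 + 4 + 7 + 6 + 8) / 5 = 26/5 = 5.2
  mean(X_2) = (1 + 4 + 3 + 4 + 5) / 5 = 17/5 = 3.4

Step 2 — sample covariance S[i,j] = (1/(n-1)) · Σ_k (x_{k,i} - mean_i) · (x_{k,j} - mean_j), with n-1 = 4.
  S[X_1,X_1] = ((-4.2)·(-4.2) + (-1.2)·(-1.2) + (1.8)·(1.8) + (0.8)·(0.8) + (2.8)·(2.8)) / 4 = 30.8/4 = 7.7
  S[X_1,X_2] = ((-4.2)·(-2.4) + (-1.2)·(0.6) + (1.8)·(-0.4) + (0.8)·(0.6) + (2.8)·(1.6)) / 4 = 13.6/4 = 3.4
  S[X_2,X_2] = ((-2.4)·(-2.4) + (0.6)·(0.6) + (-0.4)·(-0.4) + (0.6)·(0.6) + (1.6)·(1.6)) / 4 = 9.2/4 = 2.3

S is symmetric (S[j,i] = S[i,j]). Assembling:

S = [[7.7, 3.4],
 [3.4, 2.3]]


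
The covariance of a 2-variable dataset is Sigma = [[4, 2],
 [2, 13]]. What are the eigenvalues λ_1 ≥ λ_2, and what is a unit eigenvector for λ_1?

Step 1 — characteristic polynomial of 2×2 Sigma:
  det(Sigma - λI) = λ² - trace · λ + det = 0.
  trace = 4 + 13 = 17, det = 4·13 - (2)² = 48.
Step 2 — discriminant:
  Δ = trace² - 4·det = 289 - 192 = 97.
Step 3 — eigenvalues:
  λ = (trace ± √Δ)/2 = (17 ± 9.8489)/2,
  λ_1 = 13.4244,  λ_2 = 3.5756.

Step 4 — unit eigenvector for λ_1: solve (Sigma - λ_1 I)v = 0. First row:
  (4 - 13.4244)·v_x + (2)·v_y = 0, i.e. (-9.4244)·v_x + (2)·v_y = 0,
  so v ∝ (b, λ_1 - a) = (2, 9.4244) = u.
  ||u|| = √((2)² + (9.4244)²) = √(92.8199) ≈ 9.6343,
  v_1 = u/||u|| ≈ (0.2076, 0.9782) (||v_1|| = 1).

λ_1 = 13.4244,  λ_2 = 3.5756;  v_1 ≈ (0.2076, 0.9782)


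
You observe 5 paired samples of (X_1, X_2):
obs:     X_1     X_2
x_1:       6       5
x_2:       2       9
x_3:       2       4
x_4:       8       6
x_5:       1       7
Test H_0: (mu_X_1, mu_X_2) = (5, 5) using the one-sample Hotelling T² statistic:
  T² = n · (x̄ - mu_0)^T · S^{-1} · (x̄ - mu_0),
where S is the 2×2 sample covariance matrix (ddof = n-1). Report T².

Step 1 — sample mean vector:
  mean(X_1) = (6 + 2 + 2 + 8 + 1) / 5 = 19/5 = 3.8
  mean(X_2) = (5 + 9 + 4 + 6 + 7) / 5 = 31/5 = 6.2
  x̄ = (3.8, 6.2),  deviation x̄ - mu_0 = (3.8, 6.2) - (5, 5) = (-1.2, 1.2).

Step 2 — sample covariance matrix, S[i,j] = (1/(n-1)) · Σ_k (x_{k,i} - mean_i) · (x_{k,j} - mean_j), divisor n-1 = 4:
  S[X_1,X_1] = ((2.2)·(2.2) + (-1.8)·(-1.8) + (-1.8)·(-1.8) + (4.2)·(4.2) + (-2.8)·(-2.8)) / 4 = 36.8/4 = 9.2
  S[X_1,X_2] = ((2.2)·(-1.2) + (-1.8)·(2.8) + (-1.8)·(-2.2) + (4.2)·(-0.2) + (-2.8)·(0.8)) / 4 = -6.8/4 = -1.7
  S[X_2,X_2] = ((-1.2)·(-1.2) + (2.8)·(2.8) + (-2.2)·(-2.2) + (-0.2)·(-0.2) + (0.8)·(0.8)) / 4 = 14.8/4 = 3.7
  S = [[9.2, -1.7],
 [-1.7, 3.7]].

Step 3 — invert S. det(S) = 9.2·3.7 - (-1.7)² = 31.15.
  S^{-1} = (1/det) · [[d, -b], [-b, a]] = [[0.1188, 0.0546],
 [0.0546, 0.2953]].

Step 4 — quadratic form (x̄ - mu_0)^T · S^{-1} · (x̄ - mu_0):
  S^{-1} · (x̄ - mu_0) = (-0.077, 0.2889),
  (x̄ - mu_0)^T · [...] = (-1.2)·(-0.077) + (1.2)·(0.2889) = 0.4392.

Step 5 — scale by n: T² = 5 · 0.4392 = 2.1958.

T² ≈ 2.1958


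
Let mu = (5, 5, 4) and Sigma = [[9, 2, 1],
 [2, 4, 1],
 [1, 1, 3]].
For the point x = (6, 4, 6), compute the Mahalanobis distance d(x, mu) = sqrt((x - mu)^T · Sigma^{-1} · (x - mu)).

Step 1 — centre the observation: (x - mu) = (1, -1, 2).

Step 2 — invert Sigma (cofactor / det for 3×3, or solve directly):
  Sigma^{-1} = [[0.1264, -0.0575, -0.023],
 [-0.0575, 0.2989, -0.0805],
 [-0.023, -0.0805, 0.3678]].

Step 3 — form the quadratic (x - mu)^T · Sigma^{-1} · (x - mu):
  Sigma^{-1} · (x - mu) = (0.1379, -0.5172, 0.7931).
  (x - mu)^T · [Sigma^{-1} · (x - mu)] = (1)·(0.1379) + (-1)·(-0.5172) + (2)·(0.7931) = 2.2414.

Step 4 — take square root: d = √(2.2414) ≈ 1.4971.

d(x, mu) = √(2.2414) ≈ 1.4971


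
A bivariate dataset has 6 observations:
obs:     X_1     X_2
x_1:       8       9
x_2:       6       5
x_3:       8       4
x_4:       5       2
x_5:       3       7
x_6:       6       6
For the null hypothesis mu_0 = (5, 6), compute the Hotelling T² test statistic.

Step 1 — sample mean vector:
  mean(X_1) = (8 + 6 + 8 + 5 + 3 + 6) / 6 = 36/6 = 6
  mean(X_2) = (9 + 5 + 4 + 2 + 7 + 6) / 6 = 33/6 = 5.5
  x̄ = (6, 5.5),  deviation x̄ - mu_0 = (6, 5.5) - (5, 6) = (1, -0.5).

Step 2 — sample covariance matrix, S[i,j] = (1/(n-1)) · Σ_k (x_{k,i} - mean_i) · (x_{k,j} - mean_j), divisor n-1 = 5:
  S[X_1,X_1] = ((2)·(2) + (0)·(0) + (2)·(2) + (-1)·(-1) + (-3)·(-3) + (0)·(0)) / 5 = 18/5 = 3.6
  S[X_1,X_2] = ((2)·(3.5) + (0)·(-0.5) + (2)·(-1.5) + (-1)·(-3.5) + (-3)·(1.5) + (0)·(0.5)) / 5 = 3/5 = 0.6
  S[X_2,X_2] = ((3.5)·(3.5) + (-0.5)·(-0.5) + (-1.5)·(-1.5) + (-3.5)·(-3.5) + (1.5)·(1.5) + (0.5)·(0.5)) / 5 = 29.5/5 = 5.9
  S = [[3.6, 0.6],
 [0.6, 5.9]].

Step 3 — invert S. det(S) = 3.6·5.9 - (0.6)² = 20.88.
  S^{-1} = (1/det) · [[d, -b], [-b, a]] = [[0.2826, -0.0287],
 [-0.0287, 0.1724]].

Step 4 — quadratic form (x̄ - mu_0)^T · S^{-1} · (x̄ - mu_0):
  S^{-1} · (x̄ - mu_0) = (0.2969, -0.1149),
  (x̄ - mu_0)^T · [...] = (1)·(0.2969) + (-0.5)·(-0.1149) = 0.3544.

Step 5 — scale by n: T² = 6 · 0.3544 = 2.1264.

T² ≈ 2.1264


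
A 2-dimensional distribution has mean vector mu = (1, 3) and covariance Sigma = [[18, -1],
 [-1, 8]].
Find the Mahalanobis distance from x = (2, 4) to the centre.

Step 1 — centre the observation: (x - mu) = (1, 1).

Step 2 — invert Sigma. det(Sigma) = 18·8 - (-1)² = 143.
  Sigma^{-1} = (1/det) · [[d, -b], [-b, a]] = [[0.0559, 0.007],
 [0.007, 0.1259]].

Step 3 — form the quadratic (x - mu)^T · Sigma^{-1} · (x - mu):
  Sigma^{-1} · (x - mu) = (0.0629, 0.1329).
  (x - mu)^T · [Sigma^{-1} · (x - mu)] = (1)·(0.0629) + (1)·(0.1329) = 0.1958.

Step 4 — take square root: d = √(0.1958) ≈ 0.4425.

d(x, mu) = √(0.1958) ≈ 0.4425


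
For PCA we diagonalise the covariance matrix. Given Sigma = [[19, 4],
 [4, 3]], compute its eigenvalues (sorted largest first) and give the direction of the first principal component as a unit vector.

Step 1 — characteristic polynomial of 2×2 Sigma:
  det(Sigma - λI) = λ² - trace · λ + det = 0.
  trace = 19 + 3 = 22, det = 19·3 - (4)² = 41.
Step 2 — discriminant:
  Δ = trace² - 4·det = 484 - 164 = 320.
Step 3 — eigenvalues:
  λ = (trace ± √Δ)/2 = (22 ± 17.8885)/2,
  λ_1 = 19.9443,  λ_2 = 2.0557.

Step 4 — unit eigenvector for λ_1: solve (Sigma - λ_1 I)v = 0. First row:
  (19 - 19.9443)·v_x + (4)·v_y = 0, i.e. (-0.9443)·v_x + (4)·v_y = 0,
  so v ∝ (b, λ_1 - a) = (4, 0.9443) = u.
  ||u|| = √((4)² + (0.9443)²) = √(16.8916) ≈ 4.1099,
  v_1 = u/||u|| ≈ (0.9732, 0.2298) (||v_1|| = 1).

λ_1 = 19.9443,  λ_2 = 2.0557;  v_1 ≈ (0.9732, 0.2298)


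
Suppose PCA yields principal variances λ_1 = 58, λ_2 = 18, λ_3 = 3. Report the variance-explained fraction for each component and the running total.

Step 1 — total variance = trace(Sigma) = Σ λ_i = 58 + 18 + 3 = 79.

Step 2 — fraction explained by component i = λ_i / Σ λ:
  PC1: 58/79 = 0.7342
  PC2: 18/79 = 0.2278
  PC3: 3/79 = 0.038

Step 3 — cumulative fraction after k components = (λ_1 + ... + λ_k) / Σ λ:
  k = 1: 58/79 = 0.7342
  k = 2: (58 + 18)/79 = 76/79 = 0.962
  k = 3: (58 + 18 + 3)/79 = 79/79 = 1

Summary (fraction, with percent):

explained: PC1 0.7342 (73.42%), PC2 0.2278 (22.78%), PC3 0.038 (3.8%);  cumulative: 0.7342, 0.962, 1


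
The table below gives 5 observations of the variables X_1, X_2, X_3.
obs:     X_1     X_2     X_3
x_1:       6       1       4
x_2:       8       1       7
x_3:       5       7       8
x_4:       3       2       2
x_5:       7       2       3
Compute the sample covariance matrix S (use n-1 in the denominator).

Step 1 — column means:
  mean(X_1) = (6 + 8 + 5 + 3 + 7) / 5 = 29/5 = 5.8
  mean(X_2) = (1 + 1 + 7 + 2 + 2) / 5 = 13/5 = 2.6
  mean(X_3) = (4 + 7 + 8 + 2 + 3) / 5 = 24/5 = 4.8

Step 2 — sample covariance S[i,j] = (1/(n-1)) · Σ_k (x_{k,i} - mean_i) · (x_{k,j} - mean_j), with n-1 = 4.
  S[X_1,X_1] = ((0.2)·(0.2) + (2.2)·(2.2) + (-0.8)·(-0.8) + (-2.8)·(-2.8) + (1.2)·(1.2)) / 4 = 14.8/4 = 3.7
  S[X_1,X_2] = ((0.2)·(-1.6) + (2.2)·(-1.6) + (-0.8)·(4.4) + (-2.8)·(-0.6) + (1.2)·(-0.6)) / 4 = -6.4/4 = -1.6
  S[X_1,X_3] = ((0.2)·(-0.8) + (2.2)·(2.2) + (-0.8)·(3.2) + (-2.8)·(-2.8) + (1.2)·(-1.8)) / 4 = 7.8/4 = 1.95
  S[X_2,X_2] = ((-1.6)·(-1.6) + (-1.6)·(-1.6) + (4.4)·(4.4) + (-0.6)·(-0.6) + (-0.6)·(-0.6)) / 4 = 25.2/4 = 6.3
  S[X_2,X_3] = ((-1.6)·(-0.8) + (-1.6)·(2.2) + (4.4)·(3.2) + (-0.6)·(-2.8) + (-0.6)·(-1.8)) / 4 = 14.6/4 = 3.65
  S[X_3,X_3] = ((-0.8)·(-0.8) + (2.2)·(2.2) + (3.2)·(3.2) + (-2.8)·(-2.8) + (-1.8)·(-1.8)) / 4 = 26.8/4 = 6.7

S is symmetric (S[j,i] = S[i,j]). Assembling:

S = [[3.7, -1.6, 1.95],
 [-1.6, 6.3, 3.65],
 [1.95, 3.65, 6.7]]


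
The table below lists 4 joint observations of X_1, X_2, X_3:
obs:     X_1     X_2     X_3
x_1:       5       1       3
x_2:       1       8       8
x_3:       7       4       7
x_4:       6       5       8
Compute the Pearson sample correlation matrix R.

Step 1 — column means:
  mean(X_1) = (5 + 1 + 7 + 6) / 4 = 19/4 = 4.75
  mean(X_2) = (1 + 8 + 4 + 5) / 4 = 18/4 = 4.5
  mean(X_3) = (3 + 8 + 7 + 8) / 4 = 26/4 = 6.5

Step 2 — sample variances and covariances s[i,j] = (1/(n-1)) · Σ_k (x_{k,i} - mean_i) · (x_{k,j} - mean_j), with n-1 = 3:
  s[X_1,X_1] = ((0.25)·(0.25) + (-3.75)·(-3.75) + (2.25)·(2.25) + (1.25)·(1.25)) / 3 = 20.75/3 = 6.9167
  s[X_1,X_2] = ((0.25)·(-3.5) + (-3.75)·(3.5) + (2.25)·(-0.5) + (1.25)·(0.5)) / 3 = -14.5/3 = -4.8333
  s[X_1,X_3] = ((0.25)·(-3.5) + (-3.75)·(1.5) + (2.25)·(0.5) + (1.25)·(1.5)) / 3 = -3.5/3 = -1.1667
  s[X_2,X_2] = ((-3.5)·(-3.5) + (3.5)·(3.5) + (-0.5)·(-0.5) + (0.5)·(0.5)) / 3 = 25/3 = 8.3333
  s[X_2,X_3] = ((-3.5)·(-3.5) + (3.5)·(1.5) + (-0.5)·(0.5) + (0.5)·(1.5)) / 3 = 18/3 = 6
  s[X_3,X_3] = ((-3.5)·(-3.5) + (1.5)·(1.5) + (0.5)·(0.5) + (1.5)·(1.5)) / 3 = 17/3 = 5.6667
  Sample standard deviations s_i = √(s[i,i]):
  s(X_1) = √(6.9167) = 2.63
  s(X_2) = √(8.3333) = 2.8868
  s(X_3) = √(5.6667) = 2.3805

Step 3 — r_{ij} = s_{ij} / (s_i · s_j):
  r[X_1,X_1] = 1 (diagonal).
  r[X_1,X_2] = -4.8333 / (2.63 · 2.8868) = -4.8333 / 7.592 = -0.6366
  r[X_1,X_3] = -1.1667 / (2.63 · 2.3805) = -1.1667 / 6.2605 = -0.1864
  r[X_2,X_2] = 1 (diagonal).
  r[X_2,X_3] = 6 / (2.8868 · 2.3805) = 6 / 6.8718 = 0.8731
  r[X_3,X_3] = 1 (diagonal).

R is symmetric with unit diagonal. Assembling:

R = [[1, -0.6366, -0.1864],
 [-0.6366, 1, 0.8731],
 [-0.1864, 0.8731, 1]]


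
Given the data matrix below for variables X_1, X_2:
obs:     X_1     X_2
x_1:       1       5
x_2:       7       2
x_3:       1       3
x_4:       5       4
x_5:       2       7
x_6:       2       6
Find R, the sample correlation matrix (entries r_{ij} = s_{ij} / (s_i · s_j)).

Step 1 — column means:
  mean(X_1) = (1 + 7 + 1 + 5 + 2 + 2) / 6 = 18/6 = 3
  mean(X_2) = (5 + 2 + 3 + 4 + 7 + 6) / 6 = 27/6 = 4.5

Step 2 — sample variances and covariances s[i,j] = (1/(n-1)) · Σ_k (x_{k,i} - mean_i) · (x_{k,j} - mean_j), with n-1 = 5:
  s[X_1,X_1] = ((-2)·(-2) + (4)·(4) + (-2)·(-2) + (2)·(2) + (-1)·(-1) + (-1)·(-1)) / 5 = 30/5 = 6
  s[X_1,X_2] = ((-2)·(0.5) + (4)·(-2.5) + (-2)·(-1.5) + (2)·(-0.5) + (-1)·(2.5) + (-1)·(1.5)) / 5 = -13/5 = -2.6
  s[X_2,X_2] = ((0.5)·(0.5) + (-2.5)·(-2.5) + (-1.5)·(-1.5) + (-0.5)·(-0.5) + (2.5)·(2.5) + (1.5)·(1.5)) / 5 = 17.5/5 = 3.5
  Sample standard deviations s_i = √(s[i,i]):
  s(X_1) = √(6) = 2.4495
  s(X_2) = √(3.5) = 1.8708

Step 3 — r_{ij} = s_{ij} / (s_i · s_j):
  r[X_1,X_1] = 1 (diagonal).
  r[X_1,X_2] = -2.6 / (2.4495 · 1.8708) = -2.6 / 4.5826 = -0.5674
  r[X_2,X_2] = 1 (diagonal).

R is symmetric with unit diagonal. Assembling:

R = [[1, -0.5674],
 [-0.5674, 1]]


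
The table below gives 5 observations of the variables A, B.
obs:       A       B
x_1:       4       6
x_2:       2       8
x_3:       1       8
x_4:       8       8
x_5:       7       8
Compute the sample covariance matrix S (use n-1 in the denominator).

Step 1 — column means:
  mean(A) = (4 + 2 + 1 + 8 + 7) / 5 = 22/5 = 4.4
  mean(B) = (6 + 8 + 8 + 8 + 8) / 5 = 38/5 = 7.6

Step 2 — sample covariance S[i,j] = (1/(n-1)) · Σ_k (x_{k,i} - mean_i) · (x_{k,j} - mean_j), with n-1 = 4.
  S[A,A] = ((-0.4)·(-0.4) + (-2.4)·(-2.4) + (-3.4)·(-3.4) + (3.6)·(3.6) + (2.6)·(2.6)) / 4 = 37.2/4 = 9.3
  S[A,B] = ((-0.4)·(-1.6) + (-2.4)·(0.4) + (-3.4)·(0.4) + (3.6)·(0.4) + (2.6)·(0.4)) / 4 = 0.8/4 = 0.2
  S[B,B] = ((-1.6)·(-1.6) + (0.4)·(0.4) + (0.4)·(0.4) + (0.4)·(0.4) + (0.4)·(0.4)) / 4 = 3.2/4 = 0.8

S is symmetric (S[j,i] = S[i,j]). Assembling:

S = [[9.3, 0.2],
 [0.2, 0.8]]


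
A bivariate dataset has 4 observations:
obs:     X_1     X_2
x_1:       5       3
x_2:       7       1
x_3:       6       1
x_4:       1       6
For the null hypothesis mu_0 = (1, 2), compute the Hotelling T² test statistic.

Step 1 — sample mean vector:
  mean(X_1) = (5 + 7 + 6 + 1) / 4 = 19/4 = 4.75
  mean(X_2) = (3 + 1 + 1 + 6) / 4 = 11/4 = 2.75
  x̄ = (4.75, 2.75),  deviation x̄ - mu_0 = (4.75, 2.75) - (1, 2) = (3.75, 0.75).

Step 2 — sample covariance matrix, S[i,j] = (1/(n-1)) · Σ_k (x_{k,i} - mean_i) · (x_{k,j} - mean_j), divisor n-1 = 3:
  S[X_1,X_1] = ((0.25)·(0.25) + (2.25)·(2.25) + (1.25)·(1.25) + (-3.75)·(-3.75)) / 3 = 20.75/3 = 6.9167
  S[X_1,X_2] = ((0.25)·(0.25) + (2.25)·(-1.75) + (1.25)·(-1.75) + (-3.75)·(3.25)) / 3 = -18.25/3 = -6.0833
  S[X_2,X_2] = ((0.25)·(0.25) + (-1.75)·(-1.75) + (-1.75)·(-1.75) + (3.25)·(3.25)) / 3 = 16.75/3 = 5.5833
  S = [[6.9167, -6.0833],
 [-6.0833, 5.5833]].

Step 3 — invert S. det(S) = 6.9167·5.5833 - (-6.0833)² = 1.6111.
  S^{-1} = (1/det) · [[d, -b], [-b, a]] = [[3.4655, 3.7759],
 [3.7759, 4.2931]].

Step 4 — quadratic form (x̄ - mu_0)^T · S^{-1} · (x̄ - mu_0):
  S^{-1} · (x̄ - mu_0) = (15.8276, 17.3793),
  (x̄ - mu_0)^T · [...] = (3.75)·(15.8276) + (0.75)·(17.3793) = 72.3879.

Step 5 — scale by n: T² = 4 · 72.3879 = 289.5517.

T² ≈ 289.5517


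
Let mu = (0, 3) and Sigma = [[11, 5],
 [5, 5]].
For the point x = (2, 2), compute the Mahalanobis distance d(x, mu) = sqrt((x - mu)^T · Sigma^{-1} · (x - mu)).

Step 1 — centre the observation: (x - mu) = (2, -1).

Step 2 — invert Sigma. det(Sigma) = 11·5 - (5)² = 30.
  Sigma^{-1} = (1/det) · [[d, -b], [-b, a]] = [[0.1667, -0.1667],
 [-0.1667, 0.3667]].

Step 3 — form the quadratic (x - mu)^T · Sigma^{-1} · (x - mu):
  Sigma^{-1} · (x - mu) = (0.5, -0.7).
  (x - mu)^T · [Sigma^{-1} · (x - mu)] = (2)·(0.5) + (-1)·(-0.7) = 1.7.

Step 4 — take square root: d = √(1.7) ≈ 1.3038.

d(x, mu) = √(1.7) ≈ 1.3038


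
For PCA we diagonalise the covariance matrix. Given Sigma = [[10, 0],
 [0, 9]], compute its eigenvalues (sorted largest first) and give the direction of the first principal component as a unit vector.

Step 1 — characteristic polynomial of 2×2 Sigma:
  det(Sigma - λI) = λ² - trace · λ + det = 0.
  trace = 10 + 9 = 19, det = 10·9 - (0)² = 90.
Step 2 — discriminant:
  Δ = trace² - 4·det = 361 - 360 = 1.
Step 3 — eigenvalues:
  λ = (trace ± √Δ)/2 = (19 ± 1)/2,
  λ_1 = 10,  λ_2 = 9.

Step 4 — unit eigenvector for λ_1: Sigma is diagonal, so its eigenvectors are the coordinate axes. λ_1 = 10 is the diagonal entry on the first coordinate axis, hence
  v_1 = (1, 0) (||v_1|| = 1).

λ_1 = 10,  λ_2 = 9;  v_1 ≈ (1, 0)


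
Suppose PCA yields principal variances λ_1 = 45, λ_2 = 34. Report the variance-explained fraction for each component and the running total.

Step 1 — total variance = trace(Sigma) = Σ λ_i = 45 + 34 = 79.

Step 2 — fraction explained by component i = λ_i / Σ λ:
  PC1: 45/79 = 0.5696
  PC2: 34/79 = 0.4304

Step 3 — cumulative fraction after k components = (λ_1 + ... + λ_k) / Σ λ:
  k = 1: 45/79 = 0.5696
  k = 2: (45 + 34)/79 = 79/79 = 1

Summary (fraction, with percent):

explained: PC1 0.5696 (56.96%), PC2 0.4304 (43.04%);  cumulative: 0.5696, 1


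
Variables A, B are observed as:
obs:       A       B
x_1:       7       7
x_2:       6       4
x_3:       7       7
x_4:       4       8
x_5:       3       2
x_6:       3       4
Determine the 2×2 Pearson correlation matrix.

Step 1 — column means:
  mean(A) = (7 + 6 + 7 + 4 + 3 + 3) / 6 = 30/6 = 5
  mean(B) = (7 + 4 + 7 + 8 + 2 + 4) / 6 = 32/6 = 5.3333

Step 2 — sample variances and covariances s[i,j] = (1/(n-1)) · Σ_k (x_{k,i} - mean_i) · (x_{k,j} - mean_j), with n-1 = 5:
  s[A,A] = ((2)·(2) + (1)·(1) + (2)·(2) + (-1)·(-1) + (-2)·(-2) + (-2)·(-2)) / 5 = 18/5 = 3.6
  s[A,B] = ((2)·(1.6667) + (1)·(-1.3333) + (2)·(1.6667) + (-1)·(2.6667) + (-2)·(-3.3333) + (-2)·(-1.3333)) / 5 = 12/5 = 2.4
  s[B,B] = ((1.6667)·(1.6667) + (-1.3333)·(-1.3333) + (1.6667)·(1.6667) + (2.6667)·(2.6667) + (-3.3333)·(-3.3333) + (-1.3333)·(-1.3333)) / 5 = 27.3333/5 = 5.4667
  Sample standard deviations s_i = √(s[i,i]):
  s(A) = √(3.6) = 1.8974
  s(B) = √(5.4667) = 2.3381

Step 3 — r_{ij} = s_{ij} / (s_i · s_j):
  r[A,A] = 1 (diagonal).
  r[A,B] = 2.4 / (1.8974 · 2.3381) = 2.4 / 4.4362 = 0.541
  r[B,B] = 1 (diagonal).

R is symmetric with unit diagonal. Assembling:

R = [[1, 0.541],
 [0.541, 1]]


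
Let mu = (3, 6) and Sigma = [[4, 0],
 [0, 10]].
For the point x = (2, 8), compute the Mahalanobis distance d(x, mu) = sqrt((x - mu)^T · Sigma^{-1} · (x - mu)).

Step 1 — centre the observation: (x - mu) = (-1, 2).

Step 2 — invert Sigma. det(Sigma) = 4·10 - (0)² = 40.
  Sigma^{-1} = (1/det) · [[d, -b], [-b, a]] = [[0.25, 0],
 [0, 0.1]].

Step 3 — form the quadratic (x - mu)^T · Sigma^{-1} · (x - mu):
  Sigma^{-1} · (x - mu) = (-0.25, 0.2).
  (x - mu)^T · [Sigma^{-1} · (x - mu)] = (-1)·(-0.25) + (2)·(0.2) = 0.65.

Step 4 — take square root: d = √(0.65) ≈ 0.8062.

d(x, mu) = √(0.65) ≈ 0.8062


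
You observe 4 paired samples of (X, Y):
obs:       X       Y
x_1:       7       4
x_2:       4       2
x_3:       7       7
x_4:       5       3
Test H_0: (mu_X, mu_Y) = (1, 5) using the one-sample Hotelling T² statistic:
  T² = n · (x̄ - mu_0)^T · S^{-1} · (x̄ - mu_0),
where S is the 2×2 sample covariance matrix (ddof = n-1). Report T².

Step 1 — sample mean vector:
  mean(X) = (7 + 4 + 7 + 5) / 4 = 23/4 = 5.75
  mean(Y) = (4 + 2 + 7 + 3) / 4 = 16/4 = 4
  x̄ = (5.75, 4),  deviation x̄ - mu_0 = (5.75, 4) - (1, 5) = (4.75, -1).

Step 2 — sample covariance matrix, S[i,j] = (1/(n-1)) · Σ_k (x_{k,i} - mean_i) · (x_{k,j} - mean_j), divisor n-1 = 3:
  S[X,X] = ((1.25)·(1.25) + (-1.75)·(-1.75) + (1.25)·(1.25) + (-0.75)·(-0.75)) / 3 = 6.75/3 = 2.25
  S[X,Y] = ((1.25)·(0) + (-1.75)·(-2) + (1.25)·(3) + (-0.75)·(-1)) / 3 = 8/3 = 2.6667
  S[Y,Y] = ((0)·(0) + (-2)·(-2) + (3)·(3) + (-1)·(-1)) / 3 = 14/3 = 4.6667
  S = [[2.25, 2.6667],
 [2.6667, 4.6667]].

Step 3 — invert S. det(S) = 2.25·4.6667 - (2.6667)² = 3.3889.
  S^{-1} = (1/det) · [[d, -b], [-b, a]] = [[1.377, -0.7869],
 [-0.7869, 0.6639]].

Step 4 — quadratic form (x̄ - mu_0)^T · S^{-1} · (x̄ - mu_0):
  S^{-1} · (x̄ - mu_0) = (7.3279, -4.4016),
  (x̄ - mu_0)^T · [...] = (4.75)·(7.3279) + (-1)·(-4.4016) = 39.209.

Step 5 — scale by n: T² = 4 · 39.209 = 156.8361.

T² ≈ 156.8361


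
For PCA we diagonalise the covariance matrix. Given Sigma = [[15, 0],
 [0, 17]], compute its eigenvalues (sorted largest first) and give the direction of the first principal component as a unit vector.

Step 1 — characteristic polynomial of 2×2 Sigma:
  det(Sigma - λI) = λ² - trace · λ + det = 0.
  trace = 15 + 17 = 32, det = 15·17 - (0)² = 255.
Step 2 — discriminant:
  Δ = trace² - 4·det = 1024 - 1020 = 4.
Step 3 — eigenvalues:
  λ = (trace ± √Δ)/2 = (32 ± 2)/2,
  λ_1 = 17,  λ_2 = 15.

Step 4 — unit eigenvector for λ_1: Sigma is diagonal, so its eigenvectors are the coordinate axes. λ_1 = 17 is the diagonal entry on the second coordinate axis, hence
  v_1 = (0, 1) (||v_1|| = 1).

λ_1 = 17,  λ_2 = 15;  v_1 ≈ (0, 1)


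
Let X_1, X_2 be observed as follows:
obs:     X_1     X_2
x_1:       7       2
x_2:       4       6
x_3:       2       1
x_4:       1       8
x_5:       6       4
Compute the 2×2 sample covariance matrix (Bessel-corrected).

Step 1 — column means:
  mean(X_1) = (7 + 4 + 2 + 1 + 6) / 5 = 20/5 = 4
  mean(X_2) = (2 + 6 + 1 + 8 + 4) / 5 = 21/5 = 4.2

Step 2 — sample covariance S[i,j] = (1/(n-1)) · Σ_k (x_{k,i} - mean_i) · (x_{k,j} - mean_j), with n-1 = 4.
  S[X_1,X_1] = ((3)·(3) + (0)·(0) + (-2)·(-2) + (-3)·(-3) + (2)·(2)) / 4 = 26/4 = 6.5
  S[X_1,X_2] = ((3)·(-2.2) + (0)·(1.8) + (-2)·(-3.2) + (-3)·(3.8) + (2)·(-0.2)) / 4 = -12/4 = -3
  S[X_2,X_2] = ((-2.2)·(-2.2) + (1.8)·(1.8) + (-3.2)·(-3.2) + (3.8)·(3.8) + (-0.2)·(-0.2)) / 4 = 32.8/4 = 8.2

S is symmetric (S[j,i] = S[i,j]). Assembling:

S = [[6.5, -3],
 [-3, 8.2]]


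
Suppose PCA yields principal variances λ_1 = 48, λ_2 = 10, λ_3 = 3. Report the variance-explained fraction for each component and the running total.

Step 1 — total variance = trace(Sigma) = Σ λ_i = 48 + 10 + 3 = 61.

Step 2 — fraction explained by component i = λ_i / Σ λ:
  PC1: 48/61 = 0.7869
  PC2: 10/61 = 0.1639
  PC3: 3/61 = 0.0492

Step 3 — cumulative fraction after k components = (λ_1 + ... + λ_k) / Σ λ:
  k = 1: 48/61 = 0.7869
  k = 2: (48 + 10)/61 = 58/61 = 0.9508
  k = 3: (48 + 10 + 3)/61 = 61/61 = 1

Summary (fraction, with percent):

explained: PC1 0.7869 (78.69%), PC2 0.1639 (16.39%), PC3 0.0492 (4.92%);  cumulative: 0.7869, 0.9508, 1


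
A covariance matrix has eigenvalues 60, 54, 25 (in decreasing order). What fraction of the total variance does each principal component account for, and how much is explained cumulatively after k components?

Step 1 — total variance = trace(Sigma) = Σ λ_i = 60 + 54 + 25 = 139.

Step 2 — fraction explained by component i = λ_i / Σ λ:
  PC1: 60/139 = 0.4317
  PC2: 54/139 = 0.3885
  PC3: 25/139 = 0.1799

Step 3 — cumulative fraction after k components = (λ_1 + ... + λ_k) / Σ λ:
  k = 1: 60/139 = 0.4317
  k = 2: (60 + 54)/139 = 114/139 = 0.8201
  k = 3: (60 + 54 + 25)/139 = 139/139 = 1

Summary (fraction, with percent):

explained: PC1 0.4317 (43.17%), PC2 0.3885 (38.85%), PC3 0.1799 (17.99%);  cumulative: 0.4317, 0.8201, 1


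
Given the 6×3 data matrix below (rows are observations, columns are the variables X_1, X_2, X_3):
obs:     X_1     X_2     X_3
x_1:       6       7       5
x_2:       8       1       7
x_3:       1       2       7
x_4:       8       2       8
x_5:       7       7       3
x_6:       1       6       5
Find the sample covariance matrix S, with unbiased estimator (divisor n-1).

Step 1 — column means:
  mean(X_1) = (6 + 8 + 1 + 8 + 7 + 1) / 6 = 31/6 = 5.1667
  mean(X_2) = (7 + 1 + 2 + 2 + 7 + 6) / 6 = 25/6 = 4.1667
  mean(X_3) = (5 + 7 + 7 + 8 + 3 + 5) / 6 = 35/6 = 5.8333

Step 2 — sample covariance S[i,j] = (1/(n-1)) · Σ_k (x_{k,i} - mean_i) · (x_{k,j} - mean_j), with n-1 = 5.
  S[X_1,X_1] = ((0.8333)·(0.8333) + (2.8333)·(2.8333) + (-4.1667)·(-4.1667) + (2.8333)·(2.8333) + (1.8333)·(1.8333) + (-4.1667)·(-4.1667)) / 5 = 54.8333/5 = 10.9667
  S[X_1,X_2] = ((0.8333)·(2.8333) + (2.8333)·(-3.1667) + (-4.1667)·(-2.1667) + (2.8333)·(-2.1667) + (1.8333)·(2.8333) + (-4.1667)·(1.8333)) / 5 = -6.1667/5 = -1.2333
  S[X_1,X_3] = ((0.8333)·(-0.8333) + (2.8333)·(1.1667) + (-4.1667)·(1.1667) + (2.8333)·(2.1667) + (1.8333)·(-2.8333) + (-4.1667)·(-0.8333)) / 5 = 2.1667/5 = 0.4333
  S[X_2,X_2] = ((2.8333)·(2.8333) + (-3.1667)·(-3.1667) + (-2.1667)·(-2.1667) + (-2.1667)·(-2.1667) + (2.8333)·(2.8333) + (1.8333)·(1.8333)) / 5 = 38.8333/5 = 7.7667
  S[X_2,X_3] = ((2.8333)·(-0.8333) + (-3.1667)·(1.1667) + (-2.1667)·(1.1667) + (-2.1667)·(2.1667) + (2.8333)·(-2.8333) + (1.8333)·(-0.8333)) / 5 = -22.8333/5 = -4.5667
  S[X_3,X_3] = ((-0.8333)·(-0.8333) + (1.1667)·(1.1667) + (1.1667)·(1.1667) + (2.1667)·(2.1667) + (-2.8333)·(-2.8333) + (-0.8333)·(-0.8333)) / 5 = 16.8333/5 = 3.3667

S is symmetric (S[j,i] = S[i,j]). Assembling:

S = [[10.9667, -1.2333, 0.4333],
 [-1.2333, 7.7667, -4.5667],
 [0.4333, -4.5667, 3.3667]]


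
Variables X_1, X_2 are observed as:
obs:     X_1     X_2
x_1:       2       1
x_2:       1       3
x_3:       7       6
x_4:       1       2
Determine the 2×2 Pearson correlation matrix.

Step 1 — column means:
  mean(X_1) = (2 + 1 + 7 + 1) / 4 = 11/4 = 2.75
  mean(X_2) = (1 + 3 + 6 + 2) / 4 = 12/4 = 3

Step 2 — sample variances and covariances s[i,j] = (1/(n-1)) · Σ_k (x_{k,i} - mean_i) · (x_{k,j} - mean_j), with n-1 = 3:
  s[X_1,X_1] = ((-0.75)·(-0.75) + (-1.75)·(-1.75) + (4.25)·(4.25) + (-1.75)·(-1.75)) / 3 = 24.75/3 = 8.25
  s[X_1,X_2] = ((-0.75)·(-2) + (-1.75)·(0) + (4.25)·(3) + (-1.75)·(-1)) / 3 = 16/3 = 5.3333
  s[X_2,X_2] = ((-2)·(-2) + (0)·(0) + (3)·(3) + (-1)·(-1)) / 3 = 14/3 = 4.6667
  Sample standard deviations s_i = √(s[i,i]):
  s(X_1) = √(8.25) = 2.8723
  s(X_2) = √(4.6667) = 2.1602

Step 3 — r_{ij} = s_{ij} / (s_i · s_j):
  r[X_1,X_1] = 1 (diagonal).
  r[X_1,X_2] = 5.3333 / (2.8723 · 2.1602) = 5.3333 / 6.2048 = 0.8595
  r[X_2,X_2] = 1 (diagonal).

R is symmetric with unit diagonal. Assembling:

R = [[1, 0.8595],
 [0.8595, 1]]


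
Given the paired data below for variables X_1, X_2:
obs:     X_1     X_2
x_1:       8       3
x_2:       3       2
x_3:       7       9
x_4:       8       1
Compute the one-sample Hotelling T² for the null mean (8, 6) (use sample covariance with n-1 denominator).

Step 1 — sample mean vector:
  mean(X_1) = (8 + 3 + 7 + 8) / 4 = 26/4 = 6.5
  mean(X_2) = (3 + 2 + 9 + 1) / 4 = 15/4 = 3.75
  x̄ = (6.5, 3.75),  deviation x̄ - mu_0 = (6.5, 3.75) - (8, 6) = (-1.5, -2.25).

Step 2 — sample covariance matrix, S[i,j] = (1/(n-1)) · Σ_k (x_{k,i} - mean_i) · (x_{k,j} - mean_j), divisor n-1 = 3:
  S[X_1,X_1] = ((1.5)·(1.5) + (-3.5)·(-3.5) + (0.5)·(0.5) + (1.5)·(1.5)) / 3 = 17/3 = 5.6667
  S[X_1,X_2] = ((1.5)·(-0.75) + (-3.5)·(-1.75) + (0.5)·(5.25) + (1.5)·(-2.75)) / 3 = 3.5/3 = 1.1667
  S[X_2,X_2] = ((-0.75)·(-0.75) + (-1.75)·(-1.75) + (5.25)·(5.25) + (-2.75)·(-2.75)) / 3 = 38.75/3 = 12.9167
  S = [[5.6667, 1.1667],
 [1.1667, 12.9167]].

Step 3 — invert S. det(S) = 5.6667·12.9167 - (1.1667)² = 71.8333.
  S^{-1} = (1/det) · [[d, -b], [-b, a]] = [[0.1798, -0.0162],
 [-0.0162, 0.0789]].

Step 4 — quadratic form (x̄ - mu_0)^T · S^{-1} · (x̄ - mu_0):
  S^{-1} · (x̄ - mu_0) = (-0.2332, -0.1531),
  (x̄ - mu_0)^T · [...] = (-1.5)·(-0.2332) + (-2.25)·(-0.1531) = 0.6943.

Step 5 — scale by n: T² = 4 · 0.6943 = 2.7773.

T² ≈ 2.7773


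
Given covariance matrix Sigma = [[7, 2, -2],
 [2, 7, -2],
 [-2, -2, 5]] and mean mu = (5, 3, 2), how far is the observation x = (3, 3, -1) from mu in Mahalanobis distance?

Step 1 — centre the observation: (x - mu) = (-2, 0, -3).

Step 2 — invert Sigma (cofactor / det for 3×3, or solve directly):
  Sigma^{-1} = [[0.1676, -0.0324, 0.0541],
 [-0.0324, 0.1676, 0.0541],
 [0.0541, 0.0541, 0.2432]].

Step 3 — form the quadratic (x - mu)^T · Sigma^{-1} · (x - mu):
  Sigma^{-1} · (x - mu) = (-0.4973, -0.0973, -0.8378).
  (x - mu)^T · [Sigma^{-1} · (x - mu)] = (-2)·(-0.4973) + (0)·(-0.0973) + (-3)·(-0.8378) = 3.5081.

Step 4 — take square root: d = √(3.5081) ≈ 1.873.

d(x, mu) = √(3.5081) ≈ 1.873


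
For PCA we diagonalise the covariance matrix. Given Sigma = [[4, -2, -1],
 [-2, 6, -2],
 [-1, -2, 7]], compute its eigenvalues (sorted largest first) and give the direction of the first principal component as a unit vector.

Step 1 — characteristic polynomial p(λ) = det(λI - Sigma) = λ³ - tr·λ² + c_1·λ - det, where tr = trace, c_1 = sum of the principal 2×2 minors, det = det(Sigma):
  tr = 4 + 6 + 7 = 17,
  c_1 = (4·6 - (-2)²) + (4·7 - (-1)²) + (6·7 - (-2)²) = 20 + 27 + 38 = 85,
  det = 4·(6·7 - (-2)²) - (-2)·((-2)·7 - (-2)·(-1)) + (-1)·((-2)·(-2) - 6·(-1)) = 4·(38) - (-2)·(-16) + (-1)·(10) = 110.
  So p(λ) = λ³ - 17λ² + 85λ - 110.
Step 2 — look for an integer root (rational root theorem: any rational root is an integer divisor of 110). Testing λ = 2:
  p(2) = 8 - 68 + 170 - 110 = 0  ✓
  Dividing out (λ - 2): p(λ) = (λ - 2)(λ² - 15λ + 55).
Step 3 — remaining eigenvalues from the quadratic λ² - 15λ + 55 = 0:
  Δ = 15² - 4·55 = 225 - 220 = 5,  λ = (15 ± √5)/2 = (15 ± 2.2361)/2 ≈ 8.618 or 6.382.
  Sorted: λ_1 = 8.618,  λ_2 = 6.382,  λ_3 = 2  (check: sum = 17 = tr ✓).

Step 4 — unit eigenvector for λ_1 ≈ 8.618: v spans the null space of (Sigma - λ_1 I), whose rows are
  r_1 = (-4.618, -2, -1),  r_2 = (-2, -2.618, -2),  r_3 = (-1, -2, -1.618).
  v is orthogonal to every row, so take v ∝ r_1 × r_2 = ((-2)·(-2) - (-1)·(-2.618), (-1)·(-2) - (-4.618)·(-2), (-4.618)·(-2.618) - (-2)·(-2)) ≈ (1.382, -7.2361, 8.0902).
  Let u = (1.382, -7.2361, 8.0902).
  ||u|| = √((1.382)² + (-7.2361)² + (8.0902)²) = √(119.7214) ≈ 10.9417,  v_1 = u/||u|| ≈ (0.1263, -0.6613, 0.7394) (||v_1|| = 1).

λ_1 = 8.618,  λ_2 = 6.382,  λ_3 = 2;  v_1 ≈ (0.1263, -0.6613, 0.7394)


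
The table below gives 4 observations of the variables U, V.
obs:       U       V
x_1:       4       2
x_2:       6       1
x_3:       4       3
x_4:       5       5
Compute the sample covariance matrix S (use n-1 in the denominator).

Step 1 — column means:
  mean(U) = (4 + 6 + 4 + 5) / 4 = 19/4 = 4.75
  mean(V) = (2 + 1 + 3 + 5) / 4 = 11/4 = 2.75

Step 2 — sample covariance S[i,j] = (1/(n-1)) · Σ_k (x_{k,i} - mean_i) · (x_{k,j} - mean_j), with n-1 = 3.
  S[U,U] = ((-0.75)·(-0.75) + (1.25)·(1.25) + (-0.75)·(-0.75) + (0.25)·(0.25)) / 3 = 2.75/3 = 0.9167
  S[U,V] = ((-0.75)·(-0.75) + (1.25)·(-1.75) + (-0.75)·(0.25) + (0.25)·(2.25)) / 3 = -1.25/3 = -0.4167
  S[V,V] = ((-0.75)·(-0.75) + (-1.75)·(-1.75) + (0.25)·(0.25) + (2.25)·(2.25)) / 3 = 8.75/3 = 2.9167

S is symmetric (S[j,i] = S[i,j]). Assembling:

S = [[0.9167, -0.4167],
 [-0.4167, 2.9167]]


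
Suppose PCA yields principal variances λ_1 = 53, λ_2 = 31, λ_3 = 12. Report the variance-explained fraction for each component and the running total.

Step 1 — total variance = trace(Sigma) = Σ λ_i = 53 + 31 + 12 = 96.

Step 2 — fraction explained by component i = λ_i / Σ λ:
  PC1: 53/96 = 0.5521
  PC2: 31/96 = 0.3229
  PC3: 12/96 = 0.125

Step 3 — cumulative fraction after k components = (λ_1 + ... + λ_k) / Σ λ:
  k = 1: 53/96 = 0.5521
  k = 2: (53 + 31)/96 = 84/96 = 0.875
  k = 3: (53 + 31 + 12)/96 = 96/96 = 1

Summary (fraction, with percent):

explained: PC1 0.5521 (55.21%), PC2 0.3229 (32.29%), PC3 0.125 (12.5%);  cumulative: 0.5521, 0.875, 1


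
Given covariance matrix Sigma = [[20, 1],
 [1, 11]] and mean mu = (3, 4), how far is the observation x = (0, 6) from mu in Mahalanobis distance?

Step 1 — centre the observation: (x - mu) = (-3, 2).

Step 2 — invert Sigma. det(Sigma) = 20·11 - (1)² = 219.
  Sigma^{-1} = (1/det) · [[d, -b], [-b, a]] = [[0.0502, -0.0046],
 [-0.0046, 0.0913]].

Step 3 — form the quadratic (x - mu)^T · Sigma^{-1} · (x - mu):
  Sigma^{-1} · (x - mu) = (-0.1598, 0.1963).
  (x - mu)^T · [Sigma^{-1} · (x - mu)] = (-3)·(-0.1598) + (2)·(0.1963) = 0.8721.

Step 4 — take square root: d = √(0.8721) ≈ 0.9339.

d(x, mu) = √(0.8721) ≈ 0.9339


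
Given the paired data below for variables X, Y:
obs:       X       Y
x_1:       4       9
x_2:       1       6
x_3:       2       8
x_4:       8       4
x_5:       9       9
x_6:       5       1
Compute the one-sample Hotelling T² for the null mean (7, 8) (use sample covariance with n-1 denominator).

Step 1 — sample mean vector:
  mean(X) = (4 + 1 + 2 + 8 + 9 + 5) / 6 = 29/6 = 4.8333
  mean(Y) = (9 + 6 + 8 + 4 + 9 + 1) / 6 = 37/6 = 6.1667
  x̄ = (4.8333, 6.1667),  deviation x̄ - mu_0 = (4.8333, 6.1667) - (7, 8) = (-2.1667, -1.8333).

Step 2 — sample covariance matrix, S[i,j] = (1/(n-1)) · Σ_k (x_{k,i} - mean_i) · (x_{k,j} - mean_j), divisor n-1 = 5:
  S[X,X] = ((-0.8333)·(-0.8333) + (-3.8333)·(-3.8333) + (-2.8333)·(-2.8333) + (3.1667)·(3.1667) + (4.1667)·(4.1667) + (0.1667)·(0.1667)) / 5 = 50.8333/5 = 10.1667
  S[X,Y] = ((-0.8333)·(2.8333) + (-3.8333)·(-0.1667) + (-2.8333)·(1.8333) + (3.1667)·(-2.1667) + (4.1667)·(2.8333) + (0.1667)·(-5.1667)) / 5 = -2.8333/5 = -0.5667
  S[Y,Y] = ((2.8333)·(2.8333) + (-0.1667)·(-0.1667) + (1.8333)·(1.8333) + (-2.1667)·(-2.1667) + (2.8333)·(2.8333) + (-5.1667)·(-5.1667)) / 5 = 50.8333/5 = 10.1667
  S = [[10.1667, -0.5667],
 [-0.5667, 10.1667]].

Step 3 — invert S. det(S) = 10.1667·10.1667 - (-0.5667)² = 103.04.
  S^{-1} = (1/det) · [[d, -b], [-b, a]] = [[0.0987, 0.0055],
 [0.0055, 0.0987]].

Step 4 — quadratic form (x̄ - mu_0)^T · S^{-1} · (x̄ - mu_0):
  S^{-1} · (x̄ - mu_0) = (-0.2239, -0.1928),
  (x̄ - mu_0)^T · [...] = (-2.1667)·(-0.2239) + (-1.8333)·(-0.1928) = 0.8385.

Step 5 — scale by n: T² = 6 · 0.8385 = 5.0311.

T² ≈ 5.0311
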